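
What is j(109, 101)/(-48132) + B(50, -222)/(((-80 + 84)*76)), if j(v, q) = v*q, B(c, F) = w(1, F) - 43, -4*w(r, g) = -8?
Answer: -1330037/3658032 ≈ -0.36359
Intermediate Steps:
w(r, g) = 2 (w(r, g) = -¼*(-8) = 2)
B(c, F) = -41 (B(c, F) = 2 - 43 = -41)
j(v, q) = q*v
j(109, 101)/(-48132) + B(50, -222)/(((-80 + 84)*76)) = (101*109)/(-48132) - 41*1/(76*(-80 + 84)) = 11009*(-1/48132) - 41/(4*76) = -11009/48132 - 41/304 = -1330037/3658032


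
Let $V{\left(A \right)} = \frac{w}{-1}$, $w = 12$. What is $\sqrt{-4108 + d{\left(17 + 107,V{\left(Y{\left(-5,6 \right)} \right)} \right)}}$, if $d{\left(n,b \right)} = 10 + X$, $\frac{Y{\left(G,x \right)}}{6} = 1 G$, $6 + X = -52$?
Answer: $2 i \sqrt{1039} \approx 64.467 i$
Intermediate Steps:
$X = -58$ ($X = -6 - 52 = -58$)
$Y{\left(G,x \right)} = 6 G$ ($Y{\left(G,x \right)} = 6 \cdot 1 G = 6 G$)
$V{\left(A \right)} = -12$ ($V{\left(A \right)} = \frac{12}{-1} = 12 \left(-1\right) = -12$)
$d{\left(n,b \right)} = -48$ ($d{\left(n,b \right)} = 10 - 58 = -48$)
$\sqrt{-4108 + d{\left(17 + 107,V{\left(Y{\left(-5,6 \right)} \right)} \right)}} = \sqrt{-4108 - 48} = \sqrt{-4156} = 2 i \sqrt{1039}$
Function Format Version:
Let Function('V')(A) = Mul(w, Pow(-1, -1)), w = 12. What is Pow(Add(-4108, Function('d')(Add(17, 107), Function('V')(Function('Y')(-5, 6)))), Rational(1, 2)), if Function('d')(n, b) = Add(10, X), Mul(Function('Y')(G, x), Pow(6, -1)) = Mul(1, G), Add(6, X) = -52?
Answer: Mul(2, I, Pow(1039, Rational(1, 2))) ≈ Mul(64.467, I)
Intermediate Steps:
X = -58 (X = Add(-6, -52) = -58)
Function('Y')(G, x) = Mul(6, G) (Function('Y')(G, x) = Mul(6, Mul(1, G)) = Mul(6, G))
Function('V')(A) = -12 (Function('V')(A) = Mul(12, Pow(-1, -1)) = Mul(12, -1) = -12)
Function('d')(n, b) = -48 (Function('d')(n, b) = Add(10, -58) = -48)
Pow(Add(-4108, Function('d')(Add(17, 107), Function('V')(Function('Y')(-5, 6)))), Rational(1, 2)) = Pow(Add(-4108, -48), Rational(1, 2)) = Pow(-4156, Rational(1, 2)) = Mul(2, I, Pow(1039, Rational(1, 2)))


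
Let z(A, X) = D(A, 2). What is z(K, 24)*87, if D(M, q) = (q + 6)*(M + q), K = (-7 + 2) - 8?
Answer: -7656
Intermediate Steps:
K = -13 (K = -5 - 8 = -13)
D(M, q) = (6 + q)*(M + q)
z(A, X) = 16 + 8*A (z(A, X) = 2² + 6*A + 6*2 + A*2 = 4 + 6*A + 12 + 2*A = 16 + 8*A)
z(K, 24)*87 = (16 + 8*(-13))*87 = (16 - 104)*87 = -88*87 = -7656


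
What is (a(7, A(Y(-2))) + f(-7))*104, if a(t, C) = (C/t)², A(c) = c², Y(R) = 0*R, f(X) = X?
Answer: -728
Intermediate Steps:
Y(R) = 0
a(t, C) = C²/t²
(a(7, A(Y(-2))) + f(-7))*104 = ((0²)²/7² - 7)*104 = (0²*(1/49) - 7)*104 = (0*(1/49) - 7)*104 = (0 - 7)*104 = -7*104 = -728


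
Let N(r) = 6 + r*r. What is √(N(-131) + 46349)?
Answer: 2*√15879 ≈ 252.02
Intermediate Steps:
N(r) = 6 + r²
√(N(-131) + 46349) = √((6 + (-131)²) + 46349) = √((6 + 17161) + 46349) = √(17167 + 46349) = √63516 = 2*√15879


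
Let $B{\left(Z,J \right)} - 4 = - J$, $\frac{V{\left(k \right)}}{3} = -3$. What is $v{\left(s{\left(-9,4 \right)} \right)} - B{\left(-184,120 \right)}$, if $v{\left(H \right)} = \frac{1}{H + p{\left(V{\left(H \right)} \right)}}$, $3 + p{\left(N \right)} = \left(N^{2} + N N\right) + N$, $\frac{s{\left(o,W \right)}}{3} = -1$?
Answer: $\frac{17053}{147} \approx 116.01$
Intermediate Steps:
$V{\left(k \right)} = -9$ ($V{\left(k \right)} = 3 \left(-3\right) = -9$)
$s{\left(o,W \right)} = -3$ ($s{\left(o,W \right)} = 3 \left(-1\right) = -3$)
$p{\left(N \right)} = -3 + N + 2 N^{2}$ ($p{\left(N \right)} = -3 + \left(\left(N^{2} + N N\right) + N\right) = -3 + \left(\left(N^{2} + N^{2}\right) + N\right) = -3 + \left(2 N^{2} + N\right) = -3 + \left(N + 2 N^{2}\right) = -3 + N + 2 N^{2}$)
$B{\left(Z,J \right)} = 4 - J$
$v{\left(H \right)} = \frac{1}{150 + H}$ ($v{\left(H \right)} = \frac{1}{H - \left(12 - 162\right)} = \frac{1}{H - -150} = \frac{1}{H + 150} = \frac{1}{150 + H}$)
$v{\left(s{\left(-9,4 \right)} \right)} - B{\left(-184,120 \right)} = \frac{1}{150 - 3} - \left(4 - 120\right) = \frac{1}{147} - \left(4 - 120\right) = \frac{1}{147} - -116 = \frac{1}{147} + 116 = \frac{17053}{147}$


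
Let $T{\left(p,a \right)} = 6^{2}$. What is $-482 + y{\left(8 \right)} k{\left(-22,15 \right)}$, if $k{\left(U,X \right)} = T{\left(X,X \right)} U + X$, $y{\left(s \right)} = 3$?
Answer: $-2813$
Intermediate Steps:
$T{\left(p,a \right)} = 36$
$k{\left(U,X \right)} = X + 36 U$ ($k{\left(U,X \right)} = 36 U + X = X + 36 U$)
$-482 + y{\left(8 \right)} k{\left(-22,15 \right)} = -482 + 3 \left(15 + 36 \left(-22\right)\right) = -482 + 3 \left(15 - 792\right) = -482 + 3 \left(-777\right) = -482 - 2331 = -2813$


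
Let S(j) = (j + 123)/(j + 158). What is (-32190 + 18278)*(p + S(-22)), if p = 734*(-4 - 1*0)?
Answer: 694200105/17 ≈ 4.0835e+7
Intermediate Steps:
p = -2936 (p = 734*(-4 + 0) = 734*(-4) = -2936)
S(j) = (123 + j)/(158 + j)
(-32190 + 18278)*(p + S(-22)) = (-32190 + 18278)*(-2936 + (123 - 22)/(158 - 22)) = -13912*(-2936 + 101/136) = -13912*(-399195/136) = 694200105/17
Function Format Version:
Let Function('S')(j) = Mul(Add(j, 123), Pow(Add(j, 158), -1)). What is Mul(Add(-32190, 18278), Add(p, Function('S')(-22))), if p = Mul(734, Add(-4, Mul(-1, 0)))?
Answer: Rational(694200105, 17) ≈ 4.0835e+7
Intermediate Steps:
p = -2936 (p = Mul(734, Add(-4, 0)) = Mul(734, -4) = -2936)
Function('S')(j) = Mul(Pow(Add(158, j), -1), Add(123, j)) (Function('S')(j) = Mul(Add(123, j), Pow(Add(158, j), -1)) = Mul(Pow(Add(158, j), -1), Add(123, j)))
Mul(Add(-32190, 18278), Add(p, Function('S')(-22))) = Mul(Add(-32190, 18278), Add(-2936, Mul(Pow(Add(158, -22), -1), Add(123, -22)))) = Mul(-13912, Add(-2936, Mul(Pow(136, -1), 101))) = Mul(-13912, Add(-2936, Mul(Rational(1, 136), 101))) = Mul(-13912, Add(-2936, Rational(101, 136))) = Mul(-13912, Rational(-399195, 136)) = Rational(694200105, 17)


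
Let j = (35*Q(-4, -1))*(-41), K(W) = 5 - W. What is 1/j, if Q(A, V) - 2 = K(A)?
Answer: -1/15785 ≈ -6.3351e-5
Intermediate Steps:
Q(A, V) = 7 - A (Q(A, V) = 2 + (5 - A) = 7 - A)
j = -15785 (j = (35*(7 - 1*(-4)))*(-41) = (35*(7 + 4))*(-41) = (35*11)*(-41) = 385*(-41) = -15785)
1/j = 1/(-15785) = -1/15785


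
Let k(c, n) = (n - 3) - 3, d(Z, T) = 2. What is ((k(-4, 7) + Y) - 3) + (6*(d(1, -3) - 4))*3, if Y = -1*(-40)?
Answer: 2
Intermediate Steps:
Y = 40
k(c, n) = -6 + n (k(c, n) = (-3 + n) - 3 = -6 + n)
((k(-4, 7) + Y) - 3) + (6*(d(1, -3) - 4))*3 = (((-6 + 7) + 40) - 3) + (6*(2 - 4))*3 = ((1 + 40) - 3) + (6*(-2))*3 = (41 - 3) - 12*3 = 38 - 36 = 2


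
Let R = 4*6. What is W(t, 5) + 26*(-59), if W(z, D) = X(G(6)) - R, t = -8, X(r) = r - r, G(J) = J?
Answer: -1558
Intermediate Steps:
X(r) = 0
R = 24
W(z, D) = -24 (W(z, D) = 0 - 1*24 = 0 - 24 = -24)
W(t, 5) + 26*(-59) = -24 + 26*(-59) = -24 - 1534 = -1558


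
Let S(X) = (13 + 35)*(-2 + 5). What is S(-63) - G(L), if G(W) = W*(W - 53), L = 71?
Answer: -1134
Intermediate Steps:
G(W) = W*(-53 + W)
S(X) = 144 (S(X) = 48*3 = 144)
S(-63) - G(L) = 144 - 71*(-53 + 71) = 144 - 71*18 = 144 - 1*1278 = 144 - 1278 = -1134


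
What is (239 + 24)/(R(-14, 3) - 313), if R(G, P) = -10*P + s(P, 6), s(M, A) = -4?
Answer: -263/347 ≈ -0.75793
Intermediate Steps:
R(G, P) = -4 - 10*P (R(G, P) = -10*P - 4 = -4 - 10*P)
(239 + 24)/(R(-14, 3) - 313) = (239 + 24)/((-4 - 10*3) - 313) = 263/((-4 - 30) - 313) = 263/(-34 - 313) = 263/(-347) = 263*(-1/347) = -263/347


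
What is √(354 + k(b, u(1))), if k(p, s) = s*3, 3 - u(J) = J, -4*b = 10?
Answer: 6*√10 ≈ 18.974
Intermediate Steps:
b = -5/2 (b = -¼*10 = -5/2 ≈ -2.5000)
u(J) = 3 - J
k(p, s) = 3*s
√(354 + k(b, u(1))) = √(354 + 3*(3 - 1*1)) = √(354 + 3*(3 - 1)) = √(354 + 3*2) = √(354 + 6) = √360 = 6*√10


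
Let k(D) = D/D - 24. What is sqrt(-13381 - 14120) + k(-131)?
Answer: -23 + I*sqrt(27501) ≈ -23.0 + 165.83*I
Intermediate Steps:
k(D) = -23 (k(D) = 1 - 24 = -23)
sqrt(-13381 - 14120) + k(-131) = sqrt(-13381 - 14120) - 23 = sqrt(-27501) - 23 = I*sqrt(27501) - 23 = -23 + I*sqrt(27501)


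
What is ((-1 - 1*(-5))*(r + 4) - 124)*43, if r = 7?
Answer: -3440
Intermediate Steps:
((-1 - 1*(-5))*(r + 4) - 124)*43 = ((-1 - 1*(-5))*(7 + 4) - 124)*43 = ((-1 + 5)*11 - 124)*43 = (4*11 - 124)*43 = (44 - 124)*43 = -80*43 = -3440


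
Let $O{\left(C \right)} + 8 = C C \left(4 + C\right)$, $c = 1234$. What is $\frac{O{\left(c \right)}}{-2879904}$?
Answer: $- \frac{39274415}{59998} \approx -654.6$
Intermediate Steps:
$O{\left(C \right)} = -8 + C^{2} \left(4 + C\right)$ ($O{\left(C \right)} = -8 + C C \left(4 + C\right) = -8 + C^{2} \left(4 + C\right)$)
$\frac{O{\left(c \right)}}{-2879904} = \frac{-8 + 1234^{3} + 4 \cdot 1234^{2}}{-2879904} = \left(-8 + 1879080904 + 4 \cdot 1522756\right) \left(- \frac{1}{2879904}\right) = \left(-8 + 1879080904 + 6091024\right) \left(- \frac{1}{2879904}\right) = 1885171920 \left(- \frac{1}{2879904}\right) = - \frac{39274415}{59998}$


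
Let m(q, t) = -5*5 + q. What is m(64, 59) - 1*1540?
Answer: -1501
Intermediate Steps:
m(q, t) = -25 + q
m(64, 59) - 1*1540 = (-25 + 64) - 1*1540 = 39 - 1540 = -1501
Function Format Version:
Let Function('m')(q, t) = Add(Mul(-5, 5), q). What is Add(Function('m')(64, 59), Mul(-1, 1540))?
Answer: -1501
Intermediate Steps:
Function('m')(q, t) = Add(-25, q)
Add(Function('m')(64, 59), Mul(-1, 1540)) = Add(Add(-25, 64), Mul(-1, 1540)) = Add(39, -1540) = -1501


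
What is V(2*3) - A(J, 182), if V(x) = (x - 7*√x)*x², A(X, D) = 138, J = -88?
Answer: 78 - 252*√6 ≈ -539.27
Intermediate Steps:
V(x) = x²*(x - 7*√x) (V(x) = (x - 7*√x)*x² = x²*(x - 7*√x))
V(2*3) - A(J, 182) = ((2*3)³ - 7*36*√6) - 1*138 = (6³ - 252*√6) - 138 = (216 - 252*√6) - 138 = 78 - 252*√6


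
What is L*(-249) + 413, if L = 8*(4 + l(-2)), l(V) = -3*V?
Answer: -19507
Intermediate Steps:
L = 80 (L = 8*(4 - 3*(-2)) = 8*(4 + 6) = 8*10 = 80)
L*(-249) + 413 = 80*(-249) + 413 = -19920 + 413 = -19507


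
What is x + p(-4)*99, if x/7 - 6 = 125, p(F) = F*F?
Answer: 2501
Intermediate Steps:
p(F) = F²
x = 917 (x = 42 + 7*125 = 42 + 875 = 917)
x + p(-4)*99 = 917 + (-4)²*99 = 917 + 16*99 = 917 + 1584 = 2501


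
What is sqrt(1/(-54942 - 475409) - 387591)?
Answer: I*sqrt(109018566759589142)/530351 ≈ 622.57*I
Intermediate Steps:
sqrt(1/(-54942 - 475409) - 387591) = sqrt(1/(-530351) - 387591) = sqrt(-1/530351 - 387591) = sqrt(-205559274442/530351) = I*sqrt(109018566759589142)/530351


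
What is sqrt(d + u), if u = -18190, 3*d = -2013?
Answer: I*sqrt(18861) ≈ 137.34*I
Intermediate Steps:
d = -671 (d = (1/3)*(-2013) = -671)
sqrt(d + u) = sqrt(-671 - 18190) = sqrt(-18861) = I*sqrt(18861)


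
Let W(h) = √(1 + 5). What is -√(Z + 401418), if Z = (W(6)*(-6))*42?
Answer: -3*√(44602 - 28*√6) ≈ -633.09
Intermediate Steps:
W(h) = √6
Z = -252*√6 (Z = (√6*(-6))*42 = -6*√6*42 = -252*√6 ≈ -617.27)
-√(Z + 401418) = -√(-252*√6 + 401418) = -√(401418 - 252*√6)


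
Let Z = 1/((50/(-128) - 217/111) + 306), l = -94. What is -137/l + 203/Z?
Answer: 20581959725/333888 ≈ 61643.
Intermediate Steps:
Z = 7104/2157161 (Z = 1/((50*(-1/128) - 217*1/111) + 306) = 1/((-25/64 - 217/111) + 306) = 1/(-16663/7104 + 306) = 1/(2157161/7104) = 7104/2157161 ≈ 0.0032932)
-137/l + 203/Z = -137/(-94) + 203/(7104/2157161) = -137*(-1/94) + 203*(2157161/7104) = 137/94 + 437903683/7104 = 20581959725/333888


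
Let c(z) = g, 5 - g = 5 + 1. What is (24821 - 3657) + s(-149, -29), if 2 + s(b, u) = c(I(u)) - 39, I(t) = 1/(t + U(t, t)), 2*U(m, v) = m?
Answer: 21122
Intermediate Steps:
U(m, v) = m/2
I(t) = 2/(3*t) (I(t) = 1/(t + t/2) = 1/(3*t/2) = 2/(3*t))
g = -1 (g = 5 - (5 + 1) = 5 - 1*6 = 5 - 6 = -1)
c(z) = -1
s(b, u) = -42 (s(b, u) = -2 + (-1 - 39) = -2 - 40 = -42)
(24821 - 3657) + s(-149, -29) = (24821 - 3657) - 42 = 21164 - 42 = 21122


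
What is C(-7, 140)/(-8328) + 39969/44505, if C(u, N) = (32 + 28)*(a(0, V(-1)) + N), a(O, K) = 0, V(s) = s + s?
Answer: -189723/1715915 ≈ -0.11057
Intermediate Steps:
V(s) = 2*s
C(u, N) = 60*N (C(u, N) = (32 + 28)*(0 + N) = 60*N)
C(-7, 140)/(-8328) + 39969/44505 = (60*140)/(-8328) + 39969/44505 = 8400*(-1/8328) + 39969*(1/44505) = -350/347 + 4441/4945 = -189723/1715915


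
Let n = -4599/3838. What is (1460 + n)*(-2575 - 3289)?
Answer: -16415919092/1919 ≈ -8.5544e+6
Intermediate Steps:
n = -4599/3838 (n = -4599*1/3838 = -4599/3838 ≈ -1.1983)
(1460 + n)*(-2575 - 3289) = (1460 - 4599/3838)*(-2575 - 3289) = (5598881/3838)*(-5864) = -16415919092/1919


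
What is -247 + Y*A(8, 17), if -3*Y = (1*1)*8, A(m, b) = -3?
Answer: -239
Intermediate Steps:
Y = -8/3 (Y = -1*1*8/3 = -8/3 ≈ -2.6667)
-247 + Y*A(8, 17) = -247 - 8/3*(-3) = -247 + 8 = -239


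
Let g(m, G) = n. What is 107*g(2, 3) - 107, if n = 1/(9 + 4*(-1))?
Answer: -428/5 ≈ -85.600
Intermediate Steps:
n = ⅕ (n = 1/(9 - 4) = 1/5 = ⅕ ≈ 0.20000)
g(m, G) = ⅕
107*g(2, 3) - 107 = 107*(⅕) - 107 = 107/5 - 107 = -428/5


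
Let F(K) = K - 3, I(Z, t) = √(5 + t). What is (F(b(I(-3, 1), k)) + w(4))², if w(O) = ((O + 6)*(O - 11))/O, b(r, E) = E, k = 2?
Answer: 1369/4 ≈ 342.25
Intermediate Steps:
F(K) = -3 + K
w(O) = (-11 + O)*(6 + O)/O (w(O) = ((6 + O)*(-11 + O))/O = ((-11 + O)*(6 + O))/O = (-11 + O)*(6 + O)/O)
(F(b(I(-3, 1), k)) + w(4))² = ((-3 + 2) + (-5 + 4 - 66/4))² = (-1 + (-5 + 4 - 66*¼))² = (-1 + (-5 + 4 - 33/2))² = (-1 - 35/2)² = (-37/2)² = 1369/4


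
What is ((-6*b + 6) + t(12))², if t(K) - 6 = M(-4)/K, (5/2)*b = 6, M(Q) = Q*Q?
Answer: 256/225 ≈ 1.1378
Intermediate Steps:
M(Q) = Q²
b = 12/5 (b = (⅖)*6 = 12/5 ≈ 2.4000)
t(K) = 6 + 16/K (t(K) = 6 + (-4)²/K = 6 + 16/K)
((-6*b + 6) + t(12))² = ((-6*12/5 + 6) + (6 + 16/12))² = ((-72/5 + 6) + (6 + 16*(1/12)))² = (-42/5 + (6 + 4/3))² = (-42/5 + 22/3)² = (-16/15)² = 256/225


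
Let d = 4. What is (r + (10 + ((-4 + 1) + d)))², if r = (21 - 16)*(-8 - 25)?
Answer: 23716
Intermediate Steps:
r = -165 (r = 5*(-33) = -165)
(r + (10 + ((-4 + 1) + d)))² = (-165 + (10 + ((-4 + 1) + 4)))² = (-165 + (10 + (-3 + 4)))² = (-165 + (10 + 1))² = (-165 + 11)² = (-154)² = 23716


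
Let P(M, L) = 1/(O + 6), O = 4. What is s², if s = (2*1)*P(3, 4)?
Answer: 1/25 ≈ 0.040000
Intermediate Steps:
P(M, L) = ⅒ (P(M, L) = 1/(4 + 6) = 1/10 = ⅒)
s = ⅕ (s = (2*1)*(⅒) = 2*(⅒) = ⅕ ≈ 0.20000)
s² = (⅕)² = 1/25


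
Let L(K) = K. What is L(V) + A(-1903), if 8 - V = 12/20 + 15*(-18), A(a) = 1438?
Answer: 8577/5 ≈ 1715.4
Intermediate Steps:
V = 1387/5 (V = 8 - (12/20 + 15*(-18)) = 8 - (12*(1/20) - 270) = 8 - (⅗ - 270) = 8 - 1*(-1347/5) = 8 + 1347/5 = 1387/5 ≈ 277.40)
L(V) + A(-1903) = 1387/5 + 1438 = 8577/5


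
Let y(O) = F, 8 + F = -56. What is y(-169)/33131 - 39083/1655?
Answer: -1294964793/54831805 ≈ -23.617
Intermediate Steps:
F = -64 (F = -8 - 56 = -64)
y(O) = -64
y(-169)/33131 - 39083/1655 = -64/33131 - 39083/1655 = -1294964793/54831805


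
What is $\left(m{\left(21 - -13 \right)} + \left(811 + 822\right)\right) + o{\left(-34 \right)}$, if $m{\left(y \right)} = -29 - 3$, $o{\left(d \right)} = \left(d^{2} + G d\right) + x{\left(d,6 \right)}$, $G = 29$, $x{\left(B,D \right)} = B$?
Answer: $1737$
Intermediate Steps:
$o{\left(d \right)} = d^{2} + 30 d$ ($o{\left(d \right)} = \left(d^{2} + 29 d\right) + d = d^{2} + 30 d$)
$m{\left(y \right)} = -32$ ($m{\left(y \right)} = -29 - 3 = -32$)
$\left(m{\left(21 - -13 \right)} + \left(811 + 822\right)\right) + o{\left(-34 \right)} = \left(-32 + \left(811 + 822\right)\right) - 34 \left(30 - 34\right) = \left(-32 + 1633\right) - -136 = 1601 + 136 = 1737$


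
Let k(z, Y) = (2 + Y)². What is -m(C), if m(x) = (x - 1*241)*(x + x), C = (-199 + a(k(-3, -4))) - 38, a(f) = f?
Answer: -220884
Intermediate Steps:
C = -233 (C = (-199 + (2 - 4)²) - 38 = (-199 + (-2)²) - 38 = (-199 + 4) - 38 = -195 - 38 = -233)
m(x) = 2*x*(-241 + x) (m(x) = (x - 241)*(2*x) = (-241 + x)*(2*x) = 2*x*(-241 + x))
-m(C) = -2*(-233)*(-241 - 233) = -2*(-233)*(-474) = -1*220884 = -220884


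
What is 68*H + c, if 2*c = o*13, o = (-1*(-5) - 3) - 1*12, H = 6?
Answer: 343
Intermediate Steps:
o = -10 (o = (5 - 3) - 12 = 2 - 12 = -10)
c = -65 (c = (-10*13)/2 = (½)*(-130) = -65)
68*H + c = 68*6 - 65 = 408 - 65 = 343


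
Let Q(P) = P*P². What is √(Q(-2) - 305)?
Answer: I*√313 ≈ 17.692*I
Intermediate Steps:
Q(P) = P³
√(Q(-2) - 305) = √((-2)³ - 305) = √(-8 - 305) = √(-313) = I*√313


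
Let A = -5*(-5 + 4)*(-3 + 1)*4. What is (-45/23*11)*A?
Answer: 19800/23 ≈ 860.87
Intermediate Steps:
A = -40 (A = -(-5)*(-2)*4 = -5*2*4 = -10*4 = -40)
(-45/23*11)*A = (-45/23*11)*(-40) = (-45*1/23*11)*(-40) = -45/23*11*(-40) = -495/23*(-40) = 19800/23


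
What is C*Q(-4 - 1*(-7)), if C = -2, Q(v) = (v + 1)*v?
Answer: -24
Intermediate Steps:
Q(v) = v*(1 + v) (Q(v) = (1 + v)*v = v*(1 + v))
C*Q(-4 - 1*(-7)) = -2*(-4 - 1*(-7))*(1 + (-4 - 1*(-7))) = -2*(-4 + 7)*(1 + (-4 + 7)) = -6*(1 + 3) = -6*4 = -2*12 = -24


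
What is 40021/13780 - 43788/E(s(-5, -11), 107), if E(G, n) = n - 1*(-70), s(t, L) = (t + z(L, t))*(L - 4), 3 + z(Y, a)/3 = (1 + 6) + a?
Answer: -198771641/813020 ≈ -244.49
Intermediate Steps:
z(Y, a) = 12 + 3*a (z(Y, a) = -9 + 3*((1 + 6) + a) = -9 + 3*(7 + a) = -9 + (21 + 3*a) = 12 + 3*a)
s(t, L) = (-4 + L)*(12 + 4*t) (s(t, L) = (t + (12 + 3*t))*(L - 4) = (12 + 4*t)*(-4 + L) = (-4 + L)*(12 + 4*t))
E(G, n) = 70 + n (E(G, n) = n + 70 = 70 + n)
40021/13780 - 43788/E(s(-5, -11), 107) = 40021/13780 - 43788/(70 + 107) = 40021*(1/13780) - 43788/177 = 40021/13780 - 43788*1/177 = 40021/13780 - 14596/59 = -198771641/813020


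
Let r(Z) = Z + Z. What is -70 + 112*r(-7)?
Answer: -1638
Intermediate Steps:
r(Z) = 2*Z
-70 + 112*r(-7) = -70 + 112*(2*(-7)) = -70 + 112*(-14) = -70 - 1568 = -1638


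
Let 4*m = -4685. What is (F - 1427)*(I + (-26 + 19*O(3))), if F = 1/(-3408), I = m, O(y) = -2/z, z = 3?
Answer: 70609047623/40896 ≈ 1.7266e+6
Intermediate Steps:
O(y) = -⅔ (O(y) = -2/3 = -2*⅓ = -⅔)
m = -4685/4 (m = (¼)*(-4685) = -4685/4 ≈ -1171.3)
I = -4685/4 ≈ -1171.3
F = -1/3408 ≈ -0.00029343
(F - 1427)*(I + (-26 + 19*O(3))) = (-1/3408 - 1427)*(-4685/4 + (-26 + 19*(-⅔))) = -4863217*(-4685/4 + (-26 - 38/3))/3408 = -4863217*(-4685/4 - 116/3)/3408 = -4863217/3408*(-14519/12) = 70609047623/40896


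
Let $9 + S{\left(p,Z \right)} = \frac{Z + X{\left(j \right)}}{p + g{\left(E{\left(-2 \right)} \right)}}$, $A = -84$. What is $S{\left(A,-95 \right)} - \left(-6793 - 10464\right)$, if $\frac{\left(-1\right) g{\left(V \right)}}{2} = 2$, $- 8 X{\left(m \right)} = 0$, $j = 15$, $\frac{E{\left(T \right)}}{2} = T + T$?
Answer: $\frac{1517919}{88} \approx 17249.0$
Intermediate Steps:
$E{\left(T \right)} = 4 T$ ($E{\left(T \right)} = 2 \left(T + T\right) = 2 \cdot 2 T = 4 T$)
$X{\left(m \right)} = 0$ ($X{\left(m \right)} = \left(- \frac{1}{8}\right) 0 = 0$)
$g{\left(V \right)} = -4$ ($g{\left(V \right)} = \left(-2\right) 2 = -4$)
$S{\left(p,Z \right)} = -9 + \frac{Z}{-4 + p}$ ($S{\left(p,Z \right)} = -9 + \frac{Z + 0}{p - 4} = -9 + \frac{Z}{-4 + p}$)
$S{\left(A,-95 \right)} - \left(-6793 - 10464\right) = \frac{36 - 95 - -756}{-4 - 84} - \left(-6793 - 10464\right) = \frac{36 - 95 + 756}{-88} - \left(-6793 - 10464\right) = \left(- \frac{1}{88}\right) 697 - -17257 = - \frac{697}{88} + 17257 = \frac{1517919}{88}$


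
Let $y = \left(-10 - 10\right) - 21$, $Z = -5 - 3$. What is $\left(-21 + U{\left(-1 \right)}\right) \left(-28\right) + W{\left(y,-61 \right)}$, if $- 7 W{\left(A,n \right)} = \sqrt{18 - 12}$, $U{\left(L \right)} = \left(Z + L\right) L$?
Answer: $336 - \frac{\sqrt{6}}{7} \approx 335.65$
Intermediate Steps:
$Z = -8$ ($Z = -5 - 3 = -8$)
$U{\left(L \right)} = L \left(-8 + L\right)$ ($U{\left(L \right)} = \left(-8 + L\right) L = L \left(-8 + L\right)$)
$y = -41$ ($y = -20 - 21 = -41$)
$W{\left(A,n \right)} = - \frac{\sqrt{6}}{7}$ ($W{\left(A,n \right)} = - \frac{\sqrt{18 - 12}}{7} = - \frac{\sqrt{6}}{7}$)
$\left(-21 + U{\left(-1 \right)}\right) \left(-28\right) + W{\left(y,-61 \right)} = \left(-21 - \left(-8 - 1\right)\right) \left(-28\right) - \frac{\sqrt{6}}{7} = \left(-21 - -9\right) \left(-28\right) - \frac{\sqrt{6}}{7} = \left(-21 + 9\right) \left(-28\right) - \frac{\sqrt{6}}{7} = \left(-12\right) \left(-28\right) - \frac{\sqrt{6}}{7} = 336 - \frac{\sqrt{6}}{7}$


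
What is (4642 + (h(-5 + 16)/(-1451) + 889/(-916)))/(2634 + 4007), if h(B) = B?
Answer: 6168456457/8826659356 ≈ 0.69884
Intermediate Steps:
(4642 + (h(-5 + 16)/(-1451) + 889/(-916)))/(2634 + 4007) = (4642 + ((-5 + 16)/(-1451) + 889/(-916)))/(2634 + 4007) = (4642 + (11*(-1/1451) + 889*(-1/916)))/6641 = (4642 + (-11/1451 - 889/916))*(1/6641) = (4642 - 1300015/1329116)*(1/6641) = (6168456457/1329116)*(1/6641) = 6168456457/8826659356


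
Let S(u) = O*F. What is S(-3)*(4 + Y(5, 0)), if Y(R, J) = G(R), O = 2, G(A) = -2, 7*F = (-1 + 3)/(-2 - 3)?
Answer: -8/35 ≈ -0.22857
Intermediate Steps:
F = -2/35 (F = ((-1 + 3)/(-2 - 3))/7 = (2/(-5))/7 = (2*(-⅕))/7 = (⅐)*(-⅖) = -2/35 ≈ -0.057143)
Y(R, J) = -2
S(u) = -4/35 (S(u) = 2*(-2/35) = -4/35)
S(-3)*(4 + Y(5, 0)) = -4*(4 - 2)/35 = -4/35*2 = -8/35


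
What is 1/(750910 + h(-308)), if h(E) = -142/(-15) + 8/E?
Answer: 1155/867311954 ≈ 1.3317e-6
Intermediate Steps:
h(E) = 142/15 + 8/E (h(E) = -142*(-1/15) + 8/E = 142/15 + 8/E)
1/(750910 + h(-308)) = 1/(750910 + (142/15 + 8/(-308))) = 1/(750910 + (142/15 + 8*(-1/308))) = 1/(750910 + (142/15 - 2/77)) = 1/(750910 + 10904/1155) = 1/(867311954/1155) = 1155/867311954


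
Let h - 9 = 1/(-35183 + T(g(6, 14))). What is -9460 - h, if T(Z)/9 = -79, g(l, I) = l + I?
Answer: -339880285/35894 ≈ -9469.0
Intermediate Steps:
g(l, I) = I + l
T(Z) = -711 (T(Z) = 9*(-79) = -711)
h = 323045/35894 (h = 9 + 1/(-35183 - 711) = 9 + 1/(-35894) = 9 - 1/35894 = 323045/35894 ≈ 9.0000)
-9460 - h = -9460 - 1*323045/35894 = -9460 - 323045/35894 = -339880285/35894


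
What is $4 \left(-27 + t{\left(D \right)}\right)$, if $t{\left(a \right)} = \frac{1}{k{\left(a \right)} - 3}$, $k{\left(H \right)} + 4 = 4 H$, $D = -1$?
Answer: $- \frac{1192}{11} \approx -108.36$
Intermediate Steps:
$k{\left(H \right)} = -4 + 4 H$
$t{\left(a \right)} = \frac{1}{-7 + 4 a}$ ($t{\left(a \right)} = \frac{1}{\left(-4 + 4 a\right) - 3} = \frac{1}{-7 + 4 a}$)
$4 \left(-27 + t{\left(D \right)}\right) = 4 \left(-27 + \frac{1}{-7 + 4 \left(-1\right)}\right) = 4 \left(-27 + \frac{1}{-7 - 4}\right) = 4 \left(-27 + \frac{1}{-11}\right) = 4 \left(-27 - \frac{1}{11}\right) = 4 \left(- \frac{298}{11}\right) = - \frac{1192}{11}$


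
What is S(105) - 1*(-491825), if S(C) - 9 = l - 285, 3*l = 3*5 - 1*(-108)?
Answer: 491590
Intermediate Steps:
l = 41 (l = (3*5 - 1*(-108))/3 = (15 + 108)/3 = (1/3)*123 = 41)
S(C) = -235 (S(C) = 9 + (41 - 285) = 9 - 244 = -235)
S(105) - 1*(-491825) = -235 - 1*(-491825) = -235 + 491825 = 491590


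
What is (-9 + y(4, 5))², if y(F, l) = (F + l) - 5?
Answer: 25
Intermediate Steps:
y(F, l) = -5 + F + l
(-9 + y(4, 5))² = (-9 + (-5 + 4 + 5))² = (-9 + 4)² = (-5)² = 25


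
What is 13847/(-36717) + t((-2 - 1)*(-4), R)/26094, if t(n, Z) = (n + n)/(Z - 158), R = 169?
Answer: -662279765/1756504563 ≈ -0.37704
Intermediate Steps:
t(n, Z) = 2*n/(-158 + Z) (t(n, Z) = (2*n)/(-158 + Z) = 2*n/(-158 + Z))
13847/(-36717) + t((-2 - 1)*(-4), R)/26094 = 13847/(-36717) + (2*((-2 - 1)*(-4))/(-158 + 169))/26094 = 13847*(-1/36717) + (2*(-3*(-4))/11)*(1/26094) = -13847/36717 + (2*12*(1/11))*(1/26094) = -13847/36717 + (24/11)*(1/26094) = -13847/36717 + 4/47839 = -662279765/1756504563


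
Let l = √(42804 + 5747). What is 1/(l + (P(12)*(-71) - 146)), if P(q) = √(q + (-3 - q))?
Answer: 1/(-146 + √48551 - 71*I*√3) ≈ 0.0036002 + 0.0059553*I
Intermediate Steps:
P(q) = I*√3 (P(q) = √(-3) = I*√3)
l = √48551 ≈ 220.34
1/(l + (P(12)*(-71) - 146)) = 1/(√48551 + ((I*√3)*(-71) - 146)) = 1/(√48551 + (-71*I*√3 - 146)) = 1/(√48551 + (-146 - 71*I*√3)) = 1/(-146 + √48551 - 71*I*√3)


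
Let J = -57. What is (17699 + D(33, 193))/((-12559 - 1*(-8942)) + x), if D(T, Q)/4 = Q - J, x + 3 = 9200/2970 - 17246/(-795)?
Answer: -1471704795/282960946 ≈ -5.2011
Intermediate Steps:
x = 1715039/78705 (x = -3 + (9200/2970 - 17246/(-795)) = -3 + (9200*(1/2970) - 17246*(-1/795)) = -3 + (920/297 + 17246/795) = -3 + 1951154/78705 = 1715039/78705 ≈ 21.791)
D(T, Q) = 228 + 4*Q (D(T, Q) = 4*(Q - 1*(-57)) = 4*(Q + 57) = 4*(57 + Q) = 228 + 4*Q)
(17699 + D(33, 193))/((-12559 - 1*(-8942)) + x) = (17699 + (228 + 4*193))/((-12559 - 1*(-8942)) + 1715039/78705) = (17699 + (228 + 772))/((-12559 + 8942) + 1715039/78705) = (17699 + 1000)/(-3617 + 1715039/78705) = 18699/(-282960946/78705) = 18699*(-78705/282960946) = -1471704795/282960946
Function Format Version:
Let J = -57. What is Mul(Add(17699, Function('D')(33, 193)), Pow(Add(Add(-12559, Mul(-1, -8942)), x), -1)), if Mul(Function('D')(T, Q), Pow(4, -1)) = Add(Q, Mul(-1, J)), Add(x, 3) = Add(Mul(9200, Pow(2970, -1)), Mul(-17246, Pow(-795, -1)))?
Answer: Rational(-1471704795, 282960946) ≈ -5.2011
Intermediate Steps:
x = Rational(1715039, 78705) (x = Add(-3, Add(Mul(9200, Pow(2970, -1)), Mul(-17246, Pow(-795, -1)))) = Add(-3, Add(Mul(9200, Rational(1, 2970)), Mul(-17246, Rational(-1, 795)))) = Add(-3, Add(Rational(920, 297), Rational(17246, 795))) = Add(-3, Rational(1951154, 78705)) = Rational(1715039, 78705) ≈ 21.791)
Function('D')(T, Q) = Add(228, Mul(4, Q)) (Function('D')(T, Q) = Mul(4, Add(Q, Mul(-1, -57))) = Mul(4, Add(Q, 57)) = Mul(4, Add(57, Q)) = Add(228, Mul(4, Q)))
Mul(Add(17699, Function('D')(33, 193)), Pow(Add(Add(-12559, Mul(-1, -8942)), x), -1)) = Mul(Add(17699, Add(228, Mul(4, 193))), Pow(Add(Add(-12559, Mul(-1, -8942)), Rational(1715039, 78705)), -1)) = Mul(Add(17699, Add(228, 772)), Pow(Add(Add(-12559, 8942), Rational(1715039, 78705)), -1)) = Mul(Add(17699, 1000), Pow(Add(-3617, Rational(1715039, 78705)), -1)) = Mul(18699, Pow(Rational(-282960946, 78705), -1)) = Mul(18699, Rational(-78705, 282960946)) = Rational(-1471704795, 282960946)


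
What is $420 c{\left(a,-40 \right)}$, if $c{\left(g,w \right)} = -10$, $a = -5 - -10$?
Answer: $-4200$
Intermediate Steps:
$a = 5$ ($a = -5 + 10 = 5$)
$420 c{\left(a,-40 \right)} = 420 \left(-10\right) = -4200$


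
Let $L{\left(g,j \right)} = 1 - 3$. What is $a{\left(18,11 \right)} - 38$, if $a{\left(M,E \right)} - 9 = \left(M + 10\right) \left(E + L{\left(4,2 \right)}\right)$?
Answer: $223$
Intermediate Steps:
$L{\left(g,j \right)} = -2$
$a{\left(M,E \right)} = 9 + \left(-2 + E\right) \left(10 + M\right)$ ($a{\left(M,E \right)} = 9 + \left(M + 10\right) \left(E - 2\right) = 9 + \left(10 + M\right) \left(-2 + E\right) = 9 + \left(-2 + E\right) \left(10 + M\right)$)
$a{\left(18,11 \right)} - 38 = \left(-11 - 36 + 10 \cdot 11 + 11 \cdot 18\right) - 38 = \left(-11 - 36 + 110 + 198\right) - 38 = 261 - 38 = 223$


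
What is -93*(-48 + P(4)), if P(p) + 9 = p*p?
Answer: 3813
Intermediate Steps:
P(p) = -9 + p² (P(p) = -9 + p*p = -9 + p²)
-93*(-48 + P(4)) = -93*(-48 + (-9 + 4²)) = -93*(-48 + (-9 + 16)) = -93*(-48 + 7) = -93*(-41) = 3813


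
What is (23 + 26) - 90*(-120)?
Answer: 10849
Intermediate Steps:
(23 + 26) - 90*(-120) = 49 + 10800 = 10849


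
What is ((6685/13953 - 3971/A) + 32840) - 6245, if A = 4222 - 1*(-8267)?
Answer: 514938515413/19362113 ≈ 26595.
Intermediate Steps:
A = 12489 (A = 4222 + 8267 = 12489)
((6685/13953 - 3971/A) + 32840) - 6245 = ((6685/13953 - 3971/12489) + 32840) - 6245 = (3120178/19362113 + 32840) - 6245 = 635854911098/19362113 - 6245 = 514938515413/19362113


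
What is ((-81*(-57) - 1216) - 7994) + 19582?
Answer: 14989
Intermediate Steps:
((-81*(-57) - 1216) - 7994) + 19582 = ((4617 - 1216) - 7994) + 19582 = (3401 - 7994) + 19582 = -4593 + 19582 = 14989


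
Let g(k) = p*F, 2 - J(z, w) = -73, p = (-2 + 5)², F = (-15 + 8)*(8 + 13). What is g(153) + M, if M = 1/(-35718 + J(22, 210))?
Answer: -47155690/35643 ≈ -1323.0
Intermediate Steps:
F = -147 (F = -7*21 = -147)
p = 9 (p = 3² = 9)
J(z, w) = 75 (J(z, w) = 2 - 1*(-73) = 2 + 73 = 75)
g(k) = -1323 (g(k) = 9*(-147) = -1323)
M = -1/35643 (M = 1/(-35718 + 75) = 1/(-35643) = -1/35643 ≈ -2.8056e-5)
g(153) + M = -1323 - 1/35643 = -47155690/35643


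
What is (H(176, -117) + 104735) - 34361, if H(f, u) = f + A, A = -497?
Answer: 70053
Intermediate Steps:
H(f, u) = -497 + f (H(f, u) = f - 497 = -497 + f)
(H(176, -117) + 104735) - 34361 = ((-497 + 176) + 104735) - 34361 = (-321 + 104735) - 34361 = 104414 - 34361 = 70053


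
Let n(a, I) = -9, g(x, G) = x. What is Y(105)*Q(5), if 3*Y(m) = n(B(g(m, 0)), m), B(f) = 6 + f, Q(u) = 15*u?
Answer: -225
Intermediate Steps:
Y(m) = -3 (Y(m) = (⅓)*(-9) = -3)
Y(105)*Q(5) = -45*5 = -3*75 = -225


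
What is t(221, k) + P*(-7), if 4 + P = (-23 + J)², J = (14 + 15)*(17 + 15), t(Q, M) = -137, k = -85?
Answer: -5733284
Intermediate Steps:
J = 928 (J = 29*32 = 928)
P = 819021 (P = -4 + (-23 + 928)² = -4 + 905² = -4 + 819025 = 819021)
t(221, k) + P*(-7) = -137 + 819021*(-7) = -137 - 5733147 = -5733284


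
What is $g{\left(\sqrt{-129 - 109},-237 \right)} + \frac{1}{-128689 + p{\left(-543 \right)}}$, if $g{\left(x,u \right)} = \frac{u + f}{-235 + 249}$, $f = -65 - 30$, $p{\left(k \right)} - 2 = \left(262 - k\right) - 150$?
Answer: $- \frac{21253319}{896224} \approx -23.714$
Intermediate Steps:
$p{\left(k \right)} = 114 - k$ ($p{\left(k \right)} = 2 - \left(-112 + k\right) = 114 - k$)
$f = -95$ ($f = -65 - 30 = -95$)
$g{\left(x,u \right)} = - \frac{95}{14} + \frac{u}{14}$ ($g{\left(x,u \right)} = \frac{u - 95}{-235 + 249} = \frac{-95 + u}{14} = \left(-95 + u\right) \frac{1}{14} = - \frac{95}{14} + \frac{u}{14}$)
$g{\left(\sqrt{-129 - 109},-237 \right)} + \frac{1}{-128689 + p{\left(-543 \right)}} = \left(- \frac{95}{14} + \frac{1}{14} \left(-237\right)\right) + \frac{1}{-128689 + \left(114 - -543\right)} = \left(- \frac{95}{14} - \frac{237}{14}\right) + \frac{1}{-128689 + \left(114 + 543\right)} = - \frac{166}{7} + \frac{1}{-128689 + 657} = - \frac{166}{7} + \frac{1}{-128032} = - \frac{166}{7} - \frac{1}{128032} = - \frac{21253319}{896224}$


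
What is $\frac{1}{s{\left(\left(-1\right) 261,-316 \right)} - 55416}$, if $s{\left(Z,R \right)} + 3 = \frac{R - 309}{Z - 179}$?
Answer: $- \frac{88}{4876747} \approx -1.8045 \cdot 10^{-5}$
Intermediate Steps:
$s{\left(Z,R \right)} = -3 + \frac{-309 + R}{-179 + Z}$ ($s{\left(Z,R \right)} = -3 + \frac{R - 309}{Z - 179} = -3 + \frac{-309 + R}{-179 + Z}$)
$\frac{1}{s{\left(\left(-1\right) 261,-316 \right)} - 55416} = \frac{1}{\frac{228 - 316 - 3 \left(\left(-1\right) 261\right)}{-179 - 261} - 55416} = \frac{1}{\frac{228 - 316 - -783}{-179 - 261} - 55416} = \frac{1}{\frac{228 - 316 + 783}{-440} - 55416} = \frac{1}{\left(- \frac{1}{440}\right) 695 - 55416} = \frac{1}{- \frac{139}{88} - 55416} = \frac{1}{- \frac{4876747}{88}} = - \frac{88}{4876747}$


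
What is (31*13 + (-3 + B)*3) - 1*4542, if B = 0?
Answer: -4148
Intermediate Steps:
(31*13 + (-3 + B)*3) - 1*4542 = (31*13 + (-3 + 0)*3) - 1*4542 = (403 - 3*3) - 4542 = (403 - 9) - 4542 = 394 - 4542 = -4148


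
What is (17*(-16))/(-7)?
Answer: 272/7 ≈ 38.857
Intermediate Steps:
(17*(-16))/(-7) = -272*(-⅐) = 272/7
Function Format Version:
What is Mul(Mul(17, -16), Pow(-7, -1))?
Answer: Rational(272, 7) ≈ 38.857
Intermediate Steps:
Mul(Mul(17, -16), Pow(-7, -1)) = Mul(-272, Rational(-1, 7)) = Rational(272, 7)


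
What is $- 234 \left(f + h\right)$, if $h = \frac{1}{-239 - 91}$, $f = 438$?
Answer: $- \frac{5637021}{55} \approx -1.0249 \cdot 10^{5}$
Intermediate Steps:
$h = - \frac{1}{330}$ ($h = \frac{1}{-330} = - \frac{1}{330} \approx -0.0030303$)
$- 234 \left(f + h\right) = - 234 \left(438 - \frac{1}{330}\right) = \left(-234\right) \frac{144539}{330} = - \frac{5637021}{55}$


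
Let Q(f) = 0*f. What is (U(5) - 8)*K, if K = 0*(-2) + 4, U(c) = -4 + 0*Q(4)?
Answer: -48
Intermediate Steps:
Q(f) = 0
U(c) = -4 (U(c) = -4 + 0*0 = -4 + 0 = -4)
K = 4 (K = 0 + 4 = 4)
(U(5) - 8)*K = (-4 - 8)*4 = -12*4 = -48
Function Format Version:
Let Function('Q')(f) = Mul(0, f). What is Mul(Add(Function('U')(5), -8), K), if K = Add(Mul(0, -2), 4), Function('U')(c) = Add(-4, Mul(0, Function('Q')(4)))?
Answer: -48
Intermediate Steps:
Function('Q')(f) = 0
Function('U')(c) = -4 (Function('U')(c) = Add(-4, Mul(0, 0)) = Add(-4, 0) = -4)
K = 4 (K = Add(0, 4) = 4)
Mul(Add(Function('U')(5), -8), K) = Mul(Add(-4, -8), 4) = Mul(-12, 4) = -48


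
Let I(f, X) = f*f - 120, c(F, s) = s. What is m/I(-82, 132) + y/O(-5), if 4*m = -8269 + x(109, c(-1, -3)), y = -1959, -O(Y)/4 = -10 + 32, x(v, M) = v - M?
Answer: 6378891/290576 ≈ 21.953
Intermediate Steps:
I(f, X) = -120 + f**2 (I(f, X) = f**2 - 120 = -120 + f**2)
O(Y) = -88 (O(Y) = -4*(-10 + 32) = -4*22 = -88)
m = -8157/4 (m = (-8269 + (109 - 1*(-3)))/4 = (-8269 + (109 + 3))/4 = (-8269 + 112)/4 = (1/4)*(-8157) = -8157/4 ≈ -2039.3)
m/I(-82, 132) + y/O(-5) = -8157/(4*(-120 + (-82)**2)) - 1959/(-88) = -8157/(4*(-120 + 6724)) - 1959*(-1/88) = -8157/4/6604 + 1959/88 = -8157/4*1/6604 + 1959/88 = -8157/26416 + 1959/88 = 6378891/290576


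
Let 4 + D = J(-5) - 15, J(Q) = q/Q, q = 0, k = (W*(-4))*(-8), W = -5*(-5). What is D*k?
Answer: -15200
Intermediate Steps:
W = 25
k = 800 (k = (25*(-4))*(-8) = -100*(-8) = 800)
J(Q) = 0 (J(Q) = 0/Q = 0)
D = -19 (D = -4 + (0 - 15) = -4 - 15 = -19)
D*k = -19*800 = -15200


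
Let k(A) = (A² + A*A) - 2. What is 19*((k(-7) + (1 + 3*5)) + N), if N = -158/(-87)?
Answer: 188138/87 ≈ 2162.5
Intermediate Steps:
k(A) = -2 + 2*A² (k(A) = (A² + A²) - 2 = 2*A² - 2 = -2 + 2*A²)
N = 158/87 (N = -158*(-1/87) = 158/87 ≈ 1.8161)
19*((k(-7) + (1 + 3*5)) + N) = 19*(((-2 + 2*(-7)²) + (1 + 3*5)) + 158/87) = 19*(((-2 + 2*49) + (1 + 15)) + 158/87) = 19*(((-2 + 98) + 16) + 158/87) = 19*((96 + 16) + 158/87) = 19*(112 + 158/87) = 19*(9902/87) = 188138/87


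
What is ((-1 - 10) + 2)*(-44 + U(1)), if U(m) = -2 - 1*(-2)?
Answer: 396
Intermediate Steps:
U(m) = 0 (U(m) = -2 + 2 = 0)
((-1 - 10) + 2)*(-44 + U(1)) = ((-1 - 10) + 2)*(-44 + 0) = (-11 + 2)*(-44) = -9*(-44) = 396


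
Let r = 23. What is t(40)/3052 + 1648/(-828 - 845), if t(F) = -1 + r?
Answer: -356635/364714 ≈ -0.97785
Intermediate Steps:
t(F) = 22 (t(F) = -1 + 23 = 22)
t(40)/3052 + 1648/(-828 - 845) = 22/3052 + 1648/(-828 - 845) = 22*(1/3052) + 1648/(-1673) = 11/1526 + 1648*(-1/1673) = 11/1526 - 1648/1673 = -356635/364714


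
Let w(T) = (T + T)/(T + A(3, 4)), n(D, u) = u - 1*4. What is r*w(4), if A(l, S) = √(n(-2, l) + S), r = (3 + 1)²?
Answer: 512/13 - 128*√3/13 ≈ 22.331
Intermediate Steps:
n(D, u) = -4 + u (n(D, u) = u - 4 = -4 + u)
r = 16 (r = 4² = 16)
A(l, S) = √(-4 + S + l) (A(l, S) = √((-4 + l) + S) = √(-4 + S + l))
w(T) = 2*T/(T + √3) (w(T) = (T + T)/(T + √(-4 + 4 + 3)) = (2*T)/(T + √3) = 2*T/(T + √3))
r*w(4) = 16*(2*4/(4 + √3)) = 16*(8/(4 + √3)) = 128/(4 + √3)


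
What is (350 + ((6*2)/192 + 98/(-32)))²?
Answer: 120409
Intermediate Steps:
(350 + ((6*2)/192 + 98/(-32)))² = (350 + (12*(1/192) + 98*(-1/32)))² = (350 + (1/16 - 49/16))² = (350 - 3)² = 347² = 120409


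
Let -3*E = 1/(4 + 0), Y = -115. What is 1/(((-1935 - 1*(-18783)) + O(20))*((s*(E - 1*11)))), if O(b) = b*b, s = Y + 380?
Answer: -3/151976440 ≈ -1.9740e-8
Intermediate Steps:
s = 265 (s = -115 + 380 = 265)
E = -1/12 (E = -1/(3*(4 + 0)) = -⅓/4 = -⅓*¼ = -1/12 ≈ -0.083333)
O(b) = b²
1/(((-1935 - 1*(-18783)) + O(20))*((s*(E - 1*11)))) = 1/(((-1935 - 1*(-18783)) + 20²)*((265*(-1/12 - 1*11)))) = 1/(((-1935 + 18783) + 400)*((265*(-1/12 - 11)))) = 1/((16848 + 400)*((265*(-133/12)))) = 1/(17248*(-35245/12)) = (1/17248)*(-12/35245) = -3/151976440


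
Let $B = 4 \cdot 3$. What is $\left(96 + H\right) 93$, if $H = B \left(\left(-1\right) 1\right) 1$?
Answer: $7812$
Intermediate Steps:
$B = 12$
$H = -12$ ($H = 12 \left(\left(-1\right) 1\right) 1 = 12 \left(-1\right) 1 = \left(-12\right) 1 = -12$)
$\left(96 + H\right) 93 = \left(96 - 12\right) 93 = 84 \cdot 93 = 7812$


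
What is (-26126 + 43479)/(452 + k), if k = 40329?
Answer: 17353/40781 ≈ 0.42552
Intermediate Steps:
(-26126 + 43479)/(452 + k) = (-26126 + 43479)/(452 + 40329) = 17353/40781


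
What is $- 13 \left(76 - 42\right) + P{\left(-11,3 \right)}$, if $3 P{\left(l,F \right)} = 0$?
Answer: $-442$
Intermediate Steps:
$P{\left(l,F \right)} = 0$ ($P{\left(l,F \right)} = \frac{1}{3} \cdot 0 = 0$)
$- 13 \left(76 - 42\right) + P{\left(-11,3 \right)} = - 13 \left(76 - 42\right) + 0 = \left(-13\right) 34 + 0 = -442 + 0 = -442$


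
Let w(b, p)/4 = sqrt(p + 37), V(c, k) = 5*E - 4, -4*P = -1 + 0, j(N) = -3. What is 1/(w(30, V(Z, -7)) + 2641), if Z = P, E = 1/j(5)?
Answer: 7923/20923139 - 4*sqrt(282)/20923139 ≈ 0.00037546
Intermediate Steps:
E = -1/3 (E = 1/(-3) = -1/3 ≈ -0.33333)
P = 1/4 (P = -(-1 + 0)/4 = -1/4*(-1) = 1/4 ≈ 0.25000)
Z = 1/4 ≈ 0.25000
V(c, k) = -17/3 (V(c, k) = 5*(-1/3) - 4 = -5/3 - 4 = -17/3)
w(b, p) = 4*sqrt(37 + p) (w(b, p) = 4*sqrt(p + 37) = 4*sqrt(37 + p))
1/(w(30, V(Z, -7)) + 2641) = 1/(4*sqrt(37 - 17/3) + 2641) = 1/(4*sqrt(94/3) + 2641) = 1/(4*(sqrt(282)/3) + 2641) = 1/(4*sqrt(282)/3 + 2641) = 1/(2641 + 4*sqrt(282)/3)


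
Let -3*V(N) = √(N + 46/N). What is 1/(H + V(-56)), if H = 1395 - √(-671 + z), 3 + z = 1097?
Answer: -42/(-58590 + 126*√47 + I*√11137) ≈ 0.00072757 + 1.3301e-6*I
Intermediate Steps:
z = 1094 (z = -3 + 1097 = 1094)
V(N) = -√(N + 46/N)/3
H = 1395 - 3*√47 (H = 1395 - √(-671 + 1094) = 1395 - √423 = 1395 - 3*√47 ≈ 1374.4)
1/(H + V(-56)) = 1/((1395 - 3*√47) - √(-56 + 46/(-56))/3) = 1/((1395 - 3*√47) - √(-56 + 46*(-1/56))/3) = 1/((1395 - 3*√47) - √(-56 - 23/28)/3) = 1/((1395 - 3*√47) - I*√11137/42) = 1/(1395 - 3*√47 - I*√11137/42)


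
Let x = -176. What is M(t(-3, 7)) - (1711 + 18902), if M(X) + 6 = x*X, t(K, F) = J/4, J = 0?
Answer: -20619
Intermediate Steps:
t(K, F) = 0 (t(K, F) = 0/4 = 0*(¼) = 0)
M(X) = -6 - 176*X
M(t(-3, 7)) - (1711 + 18902) = (-6 - 176*0) - (1711 + 18902) = (-6 + 0) - 1*20613 = -6 - 20613 = -20619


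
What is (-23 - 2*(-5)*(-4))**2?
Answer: 3969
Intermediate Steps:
(-23 - 2*(-5)*(-4))**2 = (-23 + 10*(-4))**2 = (-23 - 40)**2 = (-63)**2 = 3969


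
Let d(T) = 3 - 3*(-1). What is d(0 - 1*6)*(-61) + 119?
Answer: -247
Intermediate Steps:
d(T) = 6 (d(T) = 3 + 3 = 6)
d(0 - 1*6)*(-61) + 119 = 6*(-61) + 119 = -366 + 119 = -247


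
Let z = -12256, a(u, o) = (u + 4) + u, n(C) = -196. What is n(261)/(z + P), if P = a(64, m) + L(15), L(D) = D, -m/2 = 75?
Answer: 196/12109 ≈ 0.016186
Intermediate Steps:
m = -150 (m = -2*75 = -150)
a(u, o) = 4 + 2*u (a(u, o) = (4 + u) + u = 4 + 2*u)
P = 147 (P = (4 + 2*64) + 15 = (4 + 128) + 15 = 132 + 15 = 147)
n(261)/(z + P) = -196/(-12256 + 147) = -196/(-12109) = -196*(-1/12109) = 196/12109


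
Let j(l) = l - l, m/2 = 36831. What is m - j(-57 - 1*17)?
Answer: 73662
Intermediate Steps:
m = 73662 (m = 2*36831 = 73662)
j(l) = 0
m - j(-57 - 1*17) = 73662 - 1*0 = 73662 + 0 = 73662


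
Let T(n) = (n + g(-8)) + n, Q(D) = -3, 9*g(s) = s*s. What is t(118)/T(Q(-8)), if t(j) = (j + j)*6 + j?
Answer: 6903/5 ≈ 1380.6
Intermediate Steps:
g(s) = s²/9 (g(s) = (s*s)/9 = s²/9)
T(n) = 64/9 + 2*n (T(n) = (n + (⅑)*(-8)²) + n = (n + (⅑)*64) + n = (n + 64/9) + n = (64/9 + n) + n = 64/9 + 2*n)
t(j) = 13*j (t(j) = (2*j)*6 + j = 12*j + j = 13*j)
t(118)/T(Q(-8)) = (13*118)/(64/9 + 2*(-3)) = 1534/(64/9 - 6) = 1534/(10/9) = 1534*(9/10) = 6903/5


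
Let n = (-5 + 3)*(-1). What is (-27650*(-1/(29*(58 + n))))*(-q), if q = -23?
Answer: 63595/174 ≈ 365.49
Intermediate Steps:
n = 2 (n = -2*(-1) = 2)
(-27650*(-1/(29*(58 + n))))*(-q) = (-27650*(-1/(29*(58 + 2))))*(-1*(-23)) = -27650/((-29*60))*23 = -27650/(-1740)*23 = -27650*(-1/1740)*23 = (2765/174)*23 = 63595/174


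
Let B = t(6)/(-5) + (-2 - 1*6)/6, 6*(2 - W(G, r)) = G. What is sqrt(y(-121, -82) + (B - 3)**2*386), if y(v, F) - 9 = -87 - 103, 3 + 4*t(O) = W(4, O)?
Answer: 11*sqrt(898)/4 ≈ 82.408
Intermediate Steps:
W(G, r) = 2 - G/6
t(O) = -5/12 (t(O) = -3/4 + (2 - 1/6*4)/4 = -3/4 + (2 - 2/3)/4 = -3/4 + (1/4)*(4/3) = -3/4 + 1/3 = -5/12)
B = -5/4 (B = -5/12/(-5) + (-2 - 1*6)/6 = -5/12*(-1/5) + (-2 - 6)*(1/6) = 1/12 - 8*1/6 = 1/12 - 4/3 = -5/4 ≈ -1.2500)
y(v, F) = -181 (y(v, F) = 9 + (-87 - 103) = 9 - 190 = -181)
sqrt(y(-121, -82) + (B - 3)**2*386) = sqrt(-181 + (-5/4 - 3)**2*386) = sqrt(-181 + (-17/4)**2*386) = sqrt(-181 + (289/16)*386) = sqrt(-181 + 55777/8) = sqrt(54329/8) = 11*sqrt(898)/4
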